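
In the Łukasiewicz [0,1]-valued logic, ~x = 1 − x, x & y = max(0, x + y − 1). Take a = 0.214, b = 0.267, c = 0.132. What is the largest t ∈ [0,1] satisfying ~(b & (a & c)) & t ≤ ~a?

0.786

a & c = max(0, 0.214 + 0.132 − 1) = max(0, -0.654) = 0.000
b & (a & c) = max(0, 0.267 + 0.000 − 1) = max(0, -0.733) = 0.000
~(b & (a & c)) = 1 − 0.000 = 1.000
So the left factor is ~(b & (a & c)) = 1.000.
~a = 1 − 0.214 = 0.786
So the right-hand bound is ~a = 0.786.
The residuum of the Łukasiewicz t-norm gives the supremum: min(1, 1 − 1.000 + 0.786).
1 − 1.000 + 0.786 = 0.786, so t = min(1, 0.786) = 0.786.
Check: 1.000 & 0.786 = max(0, 0.786) = 0.786 ≤ 0.786.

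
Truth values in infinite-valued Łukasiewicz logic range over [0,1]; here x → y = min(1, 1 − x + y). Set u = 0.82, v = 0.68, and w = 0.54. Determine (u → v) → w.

u → v = min(1, 1 − 0.82 + 0.68) = min(1, 0.86) = 0.86
(u → v) → w = min(1, 1 − 0.86 + 0.54) = min(1, 0.68) = 0.68

0.68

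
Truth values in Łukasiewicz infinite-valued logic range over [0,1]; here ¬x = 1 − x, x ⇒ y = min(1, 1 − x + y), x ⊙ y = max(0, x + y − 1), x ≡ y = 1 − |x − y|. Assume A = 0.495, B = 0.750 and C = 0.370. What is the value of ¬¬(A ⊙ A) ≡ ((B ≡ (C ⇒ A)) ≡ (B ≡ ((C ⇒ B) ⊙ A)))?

0.005

A ⊙ A = max(0, 0.495 + 0.495 − 1) = max(0, -0.010) = 0.000
¬(A ⊙ A) = 1 − 0.000 = 1.000
¬¬(A ⊙ A) = 1 − 1.000 = 0.000
C ⇒ A = min(1, 1 − 0.370 + 0.495) = min(1, 1.125) = 1.000
B ≡ (C ⇒ A) = 1 − |0.750 − 1.000| = 1 − 0.250 = 0.750
C ⇒ B = min(1, 1 − 0.370 + 0.750) = min(1, 1.380) = 1.000
(C ⇒ B) ⊙ A = max(0, 1.000 + 0.495 − 1) = max(0, 0.495) = 0.495
B ≡ ((C ⇒ B) ⊙ A) = 1 − |0.750 − 0.495| = 1 − 0.255 = 0.745
(B ≡ (C ⇒ A)) ≡ (B ≡ ((C ⇒ B) ⊙ A)) = 1 − |0.750 − 0.745| = 1 − 0.005 = 0.995
¬¬(A ⊙ A) ≡ ((B ≡ (C ⇒ A)) ≡ (B ≡ ((C ⇒ B) ⊙ A))) = 1 − |0.000 − 0.995| = 1 − 0.995 = 0.005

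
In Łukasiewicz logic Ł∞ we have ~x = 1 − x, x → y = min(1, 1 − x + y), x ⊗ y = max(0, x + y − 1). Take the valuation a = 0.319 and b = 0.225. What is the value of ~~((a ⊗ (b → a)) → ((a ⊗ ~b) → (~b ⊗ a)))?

b → a = min(1, 1 − 0.225 + 0.319) = min(1, 1.094) = 1.000
a ⊗ (b → a) = max(0, 0.319 + 1.000 − 1) = max(0, 0.319) = 0.319
~b = 1 − 0.225 = 0.775
a ⊗ ~b = max(0, 0.319 + 0.775 − 1) = max(0, 0.094) = 0.094
~b ⊗ a = max(0, 0.775 + 0.319 − 1) = max(0, 0.094) = 0.094
(a ⊗ ~b) → (~b ⊗ a) = min(1, 1 − 0.094 + 0.094) = min(1, 1.000) = 1.000
(a ⊗ (b → a)) → ((a ⊗ ~b) → (~b ⊗ a)) = min(1, 1 − 0.319 + 1.000) = min(1, 1.681) = 1.000
~((a ⊗ (b → a)) → ((a ⊗ ~b) → (~b ⊗ a))) = 1 − 1.000 = 0.000
~~((a ⊗ (b → a)) → ((a ⊗ ~b) → (~b ⊗ a))) = 1 − 0.000 = 1.000

1.000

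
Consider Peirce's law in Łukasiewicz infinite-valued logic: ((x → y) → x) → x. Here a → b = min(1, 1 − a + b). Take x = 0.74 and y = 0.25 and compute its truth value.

x → y = min(1, 1 − 0.74 + 0.25) = min(1, 0.51) = 0.51
(x → y) → x = min(1, 1 − 0.51 + 0.74) = min(1, 1.23) = 1.00
((x → y) → x) → x = min(1, 1 − 1.00 + 0.74) = min(1, 0.74) = 0.74
(The value 0.74 < 1 shows this instance is not satisfied; not a Ł∞-tautology in general.)

0.74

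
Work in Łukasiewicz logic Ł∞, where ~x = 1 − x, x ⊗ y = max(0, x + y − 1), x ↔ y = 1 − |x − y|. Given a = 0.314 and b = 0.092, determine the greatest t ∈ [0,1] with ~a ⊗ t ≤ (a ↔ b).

~a = 1 − 0.314 = 0.686
So the left factor is ~a = 0.686.
a ↔ b = 1 − |0.314 − 0.092| = 1 − 0.222 = 0.778
So the right-hand bound is a ↔ b = 0.778.
The residuum of the Łukasiewicz t-norm gives the supremum: min(1, 1 − 0.686 + 0.778).
1 − 0.686 + 0.778 = 1.092, so t = min(1, 1.092) = 1.000.
Check: 0.686 ⊗ 1.000 = max(0, 0.686) = 0.686 ≤ 0.778.

1.000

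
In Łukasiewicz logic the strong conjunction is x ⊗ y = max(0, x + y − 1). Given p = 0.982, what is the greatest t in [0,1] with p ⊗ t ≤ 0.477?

The residuum of the Łukasiewicz t-norm gives the supremum: min(1, 1 − 0.982 + 0.477).
1 − 0.982 + 0.477 = 0.495, so t = min(1, 0.495) = 0.495.
Check: 0.982 ⊗ 0.495 = max(0, 0.477) = 0.477 ≤ 0.477.

0.495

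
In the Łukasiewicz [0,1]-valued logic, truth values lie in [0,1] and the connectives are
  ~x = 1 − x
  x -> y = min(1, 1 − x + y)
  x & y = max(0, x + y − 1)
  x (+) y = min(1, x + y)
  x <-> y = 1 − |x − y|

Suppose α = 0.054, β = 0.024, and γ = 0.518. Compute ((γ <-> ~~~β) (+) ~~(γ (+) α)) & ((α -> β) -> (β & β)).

~β = 1 − 0.024 = 0.976
~~β = 1 − 0.976 = 0.024
~~~β = 1 − 0.024 = 0.976
γ <-> ~~~β = 1 − |0.518 − 0.976| = 1 − 0.458 = 0.542
γ (+) α = min(1, 0.518 + 0.054) = min(1, 0.572) = 0.572
~(γ (+) α) = 1 − 0.572 = 0.428
~~(γ (+) α) = 1 − 0.428 = 0.572
(γ <-> ~~~β) (+) ~~(γ (+) α) = min(1, 0.542 + 0.572) = min(1, 1.114) = 1.000
α -> β = min(1, 1 − 0.054 + 0.024) = min(1, 0.970) = 0.970
β & β = max(0, 0.024 + 0.024 − 1) = max(0, -0.952) = 0.000
(α -> β) -> (β & β) = min(1, 1 − 0.970 + 0.000) = min(1, 0.030) = 0.030
((γ <-> ~~~β) (+) ~~(γ (+) α)) & ((α -> β) -> (β & β)) = max(0, 1.000 + 0.030 − 1) = max(0, 0.030) = 0.030

0.030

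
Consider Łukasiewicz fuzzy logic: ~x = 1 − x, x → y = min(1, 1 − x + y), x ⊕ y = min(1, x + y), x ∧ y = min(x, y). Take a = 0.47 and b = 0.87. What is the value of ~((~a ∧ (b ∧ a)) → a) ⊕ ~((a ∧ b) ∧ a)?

0.53

~a = 1 − 0.47 = 0.53
b ∧ a = min(0.87, 0.47) = 0.47
~a ∧ (b ∧ a) = min(0.53, 0.47) = 0.47
(~a ∧ (b ∧ a)) → a = min(1, 1 − 0.47 + 0.47) = min(1, 1.00) = 1.00
~((~a ∧ (b ∧ a)) → a) = 1 − 1.00 = 0.00
a ∧ b = min(0.47, 0.87) = 0.47
(a ∧ b) ∧ a = min(0.47, 0.47) = 0.47
~((a ∧ b) ∧ a) = 1 − 0.47 = 0.53
~((~a ∧ (b ∧ a)) → a) ⊕ ~((a ∧ b) ∧ a) = min(1, 0.00 + 0.53) = min(1, 0.53) = 0.53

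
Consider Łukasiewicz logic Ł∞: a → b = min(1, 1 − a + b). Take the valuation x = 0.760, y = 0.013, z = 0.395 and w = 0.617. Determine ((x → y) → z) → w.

0.617

x → y = min(1, 1 − 0.760 + 0.013) = min(1, 0.253) = 0.253
(x → y) → z = min(1, 1 − 0.253 + 0.395) = min(1, 1.142) = 1.000
((x → y) → z) → w = min(1, 1 − 1.000 + 0.617) = min(1, 0.617) = 0.617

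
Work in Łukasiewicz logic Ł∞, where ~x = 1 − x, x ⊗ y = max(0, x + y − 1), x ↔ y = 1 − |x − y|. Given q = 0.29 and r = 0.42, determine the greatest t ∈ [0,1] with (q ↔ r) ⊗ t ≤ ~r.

q ↔ r = 1 − |0.29 − 0.42| = 1 − 0.13 = 0.87
So the left factor is q ↔ r = 0.87.
~r = 1 − 0.42 = 0.58
So the right-hand bound is ~r = 0.58.
The residuum of the Łukasiewicz t-norm gives the supremum: min(1, 1 − 0.87 + 0.58).
1 − 0.87 + 0.58 = 0.71, so t = min(1, 0.71) = 0.71.
Check: 0.87 ⊗ 0.71 = max(0, 0.58) = 0.58 ≤ 0.58.

0.71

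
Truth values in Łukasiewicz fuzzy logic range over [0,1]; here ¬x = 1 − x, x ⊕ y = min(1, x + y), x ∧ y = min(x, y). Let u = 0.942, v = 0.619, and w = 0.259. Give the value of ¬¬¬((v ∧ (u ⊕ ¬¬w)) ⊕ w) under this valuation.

0.122

¬w = 1 − 0.259 = 0.741
¬¬w = 1 − 0.741 = 0.259
u ⊕ ¬¬w = min(1, 0.942 + 0.259) = min(1, 1.201) = 1.000
v ∧ (u ⊕ ¬¬w) = min(0.619, 1.000) = 0.619
(v ∧ (u ⊕ ¬¬w)) ⊕ w = min(1, 0.619 + 0.259) = min(1, 0.878) = 0.878
¬((v ∧ (u ⊕ ¬¬w)) ⊕ w) = 1 − 0.878 = 0.122
¬¬((v ∧ (u ⊕ ¬¬w)) ⊕ w) = 1 − 0.122 = 0.878
¬¬¬((v ∧ (u ⊕ ¬¬w)) ⊕ w) = 1 − 0.878 = 0.122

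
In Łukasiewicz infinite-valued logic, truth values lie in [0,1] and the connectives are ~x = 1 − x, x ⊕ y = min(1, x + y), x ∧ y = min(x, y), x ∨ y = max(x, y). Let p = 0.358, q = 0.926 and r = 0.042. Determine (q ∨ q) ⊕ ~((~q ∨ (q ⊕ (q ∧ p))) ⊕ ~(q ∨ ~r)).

q ∨ q = max(0.926, 0.926) = 0.926
~q = 1 − 0.926 = 0.074
q ∧ p = min(0.926, 0.358) = 0.358
q ⊕ (q ∧ p) = min(1, 0.926 + 0.358) = min(1, 1.284) = 1.000
~q ∨ (q ⊕ (q ∧ p)) = max(0.074, 1.000) = 1.000
~r = 1 − 0.042 = 0.958
q ∨ ~r = max(0.926, 0.958) = 0.958
~(q ∨ ~r) = 1 − 0.958 = 0.042
(~q ∨ (q ⊕ (q ∧ p))) ⊕ ~(q ∨ ~r) = min(1, 1.000 + 0.042) = min(1, 1.042) = 1.000
~((~q ∨ (q ⊕ (q ∧ p))) ⊕ ~(q ∨ ~r)) = 1 − 1.000 = 0.000
(q ∨ q) ⊕ ~((~q ∨ (q ⊕ (q ∧ p))) ⊕ ~(q ∨ ~r)) = min(1, 0.926 + 0.000) = min(1, 0.926) = 0.926

0.926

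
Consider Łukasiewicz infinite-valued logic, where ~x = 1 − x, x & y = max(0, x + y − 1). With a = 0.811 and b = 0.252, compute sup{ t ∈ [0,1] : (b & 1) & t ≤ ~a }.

0.937

b & 1 = max(0, 0.252 + 1.000 − 1) = max(0, 0.252) = 0.252
So the left factor is b & 1 = 0.252.
~a = 1 − 0.811 = 0.189
So the right-hand bound is ~a = 0.189.
The residuum of the Łukasiewicz t-norm gives the supremum: min(1, 1 − 0.252 + 0.189).
1 − 0.252 + 0.189 = 0.937, so t = min(1, 0.937) = 0.937.
Check: 0.252 & 0.937 = max(0, 0.189) = 0.189 ≤ 0.189.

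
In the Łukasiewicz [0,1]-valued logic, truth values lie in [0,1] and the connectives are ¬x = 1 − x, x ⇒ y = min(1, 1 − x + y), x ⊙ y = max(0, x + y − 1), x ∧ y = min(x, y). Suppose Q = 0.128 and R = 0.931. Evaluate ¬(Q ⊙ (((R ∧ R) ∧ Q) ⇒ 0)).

R ∧ R = min(0.931, 0.931) = 0.931
(R ∧ R) ∧ Q = min(0.931, 0.128) = 0.128
((R ∧ R) ∧ Q) ⇒ 0 = min(1, 1 − 0.128 + 0.000) = min(1, 0.872) = 0.872
Q ⊙ (((R ∧ R) ∧ Q) ⇒ 0) = max(0, 0.128 + 0.872 − 1) = max(0, 0.000) = 0.000
¬(Q ⊙ (((R ∧ R) ∧ Q) ⇒ 0)) = 1 − 0.000 = 1.000

1.000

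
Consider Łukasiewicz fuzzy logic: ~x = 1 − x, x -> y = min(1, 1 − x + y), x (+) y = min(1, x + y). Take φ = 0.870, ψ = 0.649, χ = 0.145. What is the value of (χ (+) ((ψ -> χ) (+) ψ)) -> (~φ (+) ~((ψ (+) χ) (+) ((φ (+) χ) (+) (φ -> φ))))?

ψ -> χ = min(1, 1 − 0.649 + 0.145) = min(1, 0.496) = 0.496
(ψ -> χ) (+) ψ = min(1, 0.496 + 0.649) = min(1, 1.145) = 1.000
χ (+) ((ψ -> χ) (+) ψ) = min(1, 0.145 + 1.000) = min(1, 1.145) = 1.000
~φ = 1 − 0.870 = 0.130
ψ (+) χ = min(1, 0.649 + 0.145) = min(1, 0.794) = 0.794
φ (+) χ = min(1, 0.870 + 0.145) = min(1, 1.015) = 1.000
φ -> φ = min(1, 1 − 0.870 + 0.870) = min(1, 1.000) = 1.000
(φ (+) χ) (+) (φ -> φ) = min(1, 1.000 + 1.000) = min(1, 2.000) = 1.000
(ψ (+) χ) (+) ((φ (+) χ) (+) (φ -> φ)) = min(1, 0.794 + 1.000) = min(1, 1.794) = 1.000
~((ψ (+) χ) (+) ((φ (+) χ) (+) (φ -> φ))) = 1 − 1.000 = 0.000
~φ (+) ~((ψ (+) χ) (+) ((φ (+) χ) (+) (φ -> φ))) = min(1, 0.130 + 0.000) = min(1, 0.130) = 0.130
(χ (+) ((ψ -> χ) (+) ψ)) -> (~φ (+) ~((ψ (+) χ) (+) ((φ (+) χ) (+) (φ -> φ)))) = min(1, 1 − 1.000 + 0.130) = min(1, 0.130) = 0.130

0.130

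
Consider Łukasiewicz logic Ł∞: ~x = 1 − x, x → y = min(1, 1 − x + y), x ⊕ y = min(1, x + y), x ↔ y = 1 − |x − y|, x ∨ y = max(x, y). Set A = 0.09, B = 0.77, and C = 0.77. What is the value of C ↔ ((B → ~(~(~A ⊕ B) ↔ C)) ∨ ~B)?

0.77

~A = 1 − 0.09 = 0.91
~A ⊕ B = min(1, 0.91 + 0.77) = min(1, 1.68) = 1.00
~(~A ⊕ B) = 1 − 1.00 = 0.00
~(~A ⊕ B) ↔ C = 1 − |0.00 − 0.77| = 1 − 0.77 = 0.23
~(~(~A ⊕ B) ↔ C) = 1 − 0.23 = 0.77
B → ~(~(~A ⊕ B) ↔ C) = min(1, 1 − 0.77 + 0.77) = min(1, 1.00) = 1.00
~B = 1 − 0.77 = 0.23
(B → ~(~(~A ⊕ B) ↔ C)) ∨ ~B = max(1.00, 0.23) = 1.00
C ↔ ((B → ~(~(~A ⊕ B) ↔ C)) ∨ ~B) = 1 − |0.77 − 1.00| = 1 − 0.23 = 0.77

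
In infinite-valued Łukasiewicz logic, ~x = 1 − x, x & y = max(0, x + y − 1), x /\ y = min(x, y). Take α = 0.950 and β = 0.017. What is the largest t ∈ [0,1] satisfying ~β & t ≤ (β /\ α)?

~β = 1 − 0.017 = 0.983
So the left factor is ~β = 0.983.
β /\ α = min(0.017, 0.950) = 0.017
So the right-hand bound is β /\ α = 0.017.
The residuum of the Łukasiewicz t-norm gives the supremum: min(1, 1 − 0.983 + 0.017).
1 − 0.983 + 0.017 = 0.034, so t = min(1, 0.034) = 0.034.
Check: 0.983 & 0.034 = max(0, 0.017) = 0.017 ≤ 0.017.

0.034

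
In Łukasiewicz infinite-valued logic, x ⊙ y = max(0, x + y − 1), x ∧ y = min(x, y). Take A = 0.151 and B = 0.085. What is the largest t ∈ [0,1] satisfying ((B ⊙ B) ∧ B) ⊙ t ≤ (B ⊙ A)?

B ⊙ B = max(0, 0.085 + 0.085 − 1) = max(0, -0.830) = 0.000
(B ⊙ B) ∧ B = min(0.000, 0.085) = 0.000
So the left factor is (B ⊙ B) ∧ B = 0.000.
B ⊙ A = max(0, 0.085 + 0.151 − 1) = max(0, -0.764) = 0.000
So the right-hand bound is B ⊙ A = 0.000.
The residuum of the Łukasiewicz t-norm gives the supremum: min(1, 1 − 0.000 + 0.000).
1 − 0.000 + 0.000 = 1.000, so t = min(1, 1.000) = 1.000.
Check: 0.000 ⊙ 1.000 = max(0, 0.000) = 0.000 ≤ 0.000.

1.000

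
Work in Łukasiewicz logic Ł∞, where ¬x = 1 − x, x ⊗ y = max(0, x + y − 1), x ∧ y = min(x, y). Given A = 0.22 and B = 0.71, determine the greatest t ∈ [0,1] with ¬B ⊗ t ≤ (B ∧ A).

¬B = 1 − 0.71 = 0.29
So the left factor is ¬B = 0.29.
B ∧ A = min(0.71, 0.22) = 0.22
So the right-hand bound is B ∧ A = 0.22.
The residuum of the Łukasiewicz t-norm gives the supremum: min(1, 1 − 0.29 + 0.22).
1 − 0.29 + 0.22 = 0.93, so t = min(1, 0.93) = 0.93.
Check: 0.29 ⊗ 0.93 = max(0, 0.22) = 0.22 ≤ 0.22.

0.93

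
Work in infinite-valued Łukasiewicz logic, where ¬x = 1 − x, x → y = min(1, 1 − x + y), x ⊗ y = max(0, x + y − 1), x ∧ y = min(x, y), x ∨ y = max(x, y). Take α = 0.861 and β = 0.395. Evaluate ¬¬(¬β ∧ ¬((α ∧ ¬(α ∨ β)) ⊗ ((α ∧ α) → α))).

0.605

¬β = 1 − 0.395 = 0.605
α ∨ β = max(0.861, 0.395) = 0.861
¬(α ∨ β) = 1 − 0.861 = 0.139
α ∧ ¬(α ∨ β) = min(0.861, 0.139) = 0.139
α ∧ α = min(0.861, 0.861) = 0.861
(α ∧ α) → α = min(1, 1 − 0.861 + 0.861) = min(1, 1.000) = 1.000
(α ∧ ¬(α ∨ β)) ⊗ ((α ∧ α) → α) = max(0, 0.139 + 1.000 − 1) = max(0, 0.139) = 0.139
¬((α ∧ ¬(α ∨ β)) ⊗ ((α ∧ α) → α)) = 1 − 0.139 = 0.861
¬β ∧ ¬((α ∧ ¬(α ∨ β)) ⊗ ((α ∧ α) → α)) = min(0.605, 0.861) = 0.605
¬(¬β ∧ ¬((α ∧ ¬(α ∨ β)) ⊗ ((α ∧ α) → α))) = 1 − 0.605 = 0.395
¬¬(¬β ∧ ¬((α ∧ ¬(α ∨ β)) ⊗ ((α ∧ α) → α))) = 1 − 0.395 = 0.605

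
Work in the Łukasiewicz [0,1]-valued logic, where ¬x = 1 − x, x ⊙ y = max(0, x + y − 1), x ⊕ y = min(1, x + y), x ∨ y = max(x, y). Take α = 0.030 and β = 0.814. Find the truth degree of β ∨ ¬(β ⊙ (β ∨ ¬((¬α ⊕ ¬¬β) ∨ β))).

¬α = 1 − 0.030 = 0.970
¬β = 1 − 0.814 = 0.186
¬¬β = 1 − 0.186 = 0.814
¬α ⊕ ¬¬β = min(1, 0.970 + 0.814) = min(1, 1.784) = 1.000
(¬α ⊕ ¬¬β) ∨ β = max(1.000, 0.814) = 1.000
¬((¬α ⊕ ¬¬β) ∨ β) = 1 − 1.000 = 0.000
β ∨ ¬((¬α ⊕ ¬¬β) ∨ β) = max(0.814, 0.000) = 0.814
β ⊙ (β ∨ ¬((¬α ⊕ ¬¬β) ∨ β)) = max(0, 0.814 + 0.814 − 1) = max(0, 0.628) = 0.628
¬(β ⊙ (β ∨ ¬((¬α ⊕ ¬¬β) ∨ β))) = 1 − 0.628 = 0.372
β ∨ ¬(β ⊙ (β ∨ ¬((¬α ⊕ ¬¬β) ∨ β))) = max(0.814, 0.372) = 0.814

0.814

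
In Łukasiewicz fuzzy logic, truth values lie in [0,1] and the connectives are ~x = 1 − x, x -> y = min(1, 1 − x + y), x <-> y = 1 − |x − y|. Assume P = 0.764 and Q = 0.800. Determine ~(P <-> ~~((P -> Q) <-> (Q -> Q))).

P -> Q = min(1, 1 − 0.764 + 0.800) = min(1, 1.036) = 1.000
Q -> Q = min(1, 1 − 0.800 + 0.800) = min(1, 1.000) = 1.000
(P -> Q) <-> (Q -> Q) = 1 − |1.000 − 1.000| = 1 − 0.000 = 1.000
~((P -> Q) <-> (Q -> Q)) = 1 − 1.000 = 0.000
~~((P -> Q) <-> (Q -> Q)) = 1 − 0.000 = 1.000
P <-> ~~((P -> Q) <-> (Q -> Q)) = 1 − |0.764 − 1.000| = 1 − 0.236 = 0.764
~(P <-> ~~((P -> Q) <-> (Q -> Q))) = 1 − 0.764 = 0.236

0.236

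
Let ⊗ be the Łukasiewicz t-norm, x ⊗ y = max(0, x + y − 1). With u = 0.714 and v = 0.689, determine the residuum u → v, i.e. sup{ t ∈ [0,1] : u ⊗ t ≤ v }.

The residuum of the Łukasiewicz t-norm gives the supremum: min(1, 1 − 0.714 + 0.689).
1 − 0.714 + 0.689 = 0.975, so t = min(1, 0.975) = 0.975.
Check: 0.714 ⊗ 0.975 = max(0, 0.689) = 0.689 ≤ 0.689.

0.975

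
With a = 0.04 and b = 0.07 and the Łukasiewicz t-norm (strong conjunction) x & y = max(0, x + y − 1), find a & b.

0.00

a & b = max(0, 0.04 + 0.07 − 1) = max(0, -0.89) = 0.00
For comparison, the Gödel (minimum) t-norm min(x, y) would give 0.04.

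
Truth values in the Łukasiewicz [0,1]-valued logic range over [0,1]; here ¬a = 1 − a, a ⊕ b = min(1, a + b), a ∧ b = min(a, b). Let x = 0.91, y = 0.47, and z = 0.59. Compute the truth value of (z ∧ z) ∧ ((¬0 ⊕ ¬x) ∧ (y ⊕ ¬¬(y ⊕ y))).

z ∧ z = min(0.59, 0.59) = 0.59
¬0 = 1 − 0.00 = 1.00
¬x = 1 − 0.91 = 0.09
¬0 ⊕ ¬x = min(1, 1.00 + 0.09) = min(1, 1.09) = 1.00
y ⊕ y = min(1, 0.47 + 0.47) = min(1, 0.94) = 0.94
¬(y ⊕ y) = 1 − 0.94 = 0.06
¬¬(y ⊕ y) = 1 − 0.06 = 0.94
y ⊕ ¬¬(y ⊕ y) = min(1, 0.47 + 0.94) = min(1, 1.41) = 1.00
(¬0 ⊕ ¬x) ∧ (y ⊕ ¬¬(y ⊕ y)) = min(1.00, 1.00) = 1.00
(z ∧ z) ∧ ((¬0 ⊕ ¬x) ∧ (y ⊕ ¬¬(y ⊕ y))) = min(0.59, 1.00) = 0.59

0.59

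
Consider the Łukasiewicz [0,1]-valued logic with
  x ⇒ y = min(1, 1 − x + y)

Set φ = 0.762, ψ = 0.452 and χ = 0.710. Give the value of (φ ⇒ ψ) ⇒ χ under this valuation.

φ ⇒ ψ = min(1, 1 − 0.762 + 0.452) = min(1, 0.690) = 0.690
(φ ⇒ ψ) ⇒ χ = min(1, 1 − 0.690 + 0.710) = min(1, 1.020) = 1.000

1.000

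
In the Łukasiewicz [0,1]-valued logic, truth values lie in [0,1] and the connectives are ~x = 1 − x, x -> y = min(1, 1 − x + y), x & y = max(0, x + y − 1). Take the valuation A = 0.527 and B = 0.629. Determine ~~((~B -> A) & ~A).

~B = 1 − 0.629 = 0.371
~B -> A = min(1, 1 − 0.371 + 0.527) = min(1, 1.156) = 1.000
~A = 1 − 0.527 = 0.473
(~B -> A) & ~A = max(0, 1.000 + 0.473 − 1) = max(0, 0.473) = 0.473
~((~B -> A) & ~A) = 1 − 0.473 = 0.527
~~((~B -> A) & ~A) = 1 − 0.527 = 0.473

0.473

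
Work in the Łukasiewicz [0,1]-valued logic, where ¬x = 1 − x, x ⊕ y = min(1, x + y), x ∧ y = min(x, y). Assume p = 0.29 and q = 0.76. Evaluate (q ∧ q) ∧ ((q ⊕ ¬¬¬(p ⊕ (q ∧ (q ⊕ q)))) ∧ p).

0.29

q ∧ q = min(0.76, 0.76) = 0.76
q ⊕ q = min(1, 0.76 + 0.76) = min(1, 1.52) = 1.00
q ∧ (q ⊕ q) = min(0.76, 1.00) = 0.76
p ⊕ (q ∧ (q ⊕ q)) = min(1, 0.29 + 0.76) = min(1, 1.05) = 1.00
¬(p ⊕ (q ∧ (q ⊕ q))) = 1 − 1.00 = 0.00
¬¬(p ⊕ (q ∧ (q ⊕ q))) = 1 − 0.00 = 1.00
¬¬¬(p ⊕ (q ∧ (q ⊕ q))) = 1 − 1.00 = 0.00
q ⊕ ¬¬¬(p ⊕ (q ∧ (q ⊕ q))) = min(1, 0.76 + 0.00) = min(1, 0.76) = 0.76
(q ⊕ ¬¬¬(p ⊕ (q ∧ (q ⊕ q)))) ∧ p = min(0.76, 0.29) = 0.29
(q ∧ q) ∧ ((q ⊕ ¬¬¬(p ⊕ (q ∧ (q ⊕ q)))) ∧ p) = min(0.76, 0.29) = 0.29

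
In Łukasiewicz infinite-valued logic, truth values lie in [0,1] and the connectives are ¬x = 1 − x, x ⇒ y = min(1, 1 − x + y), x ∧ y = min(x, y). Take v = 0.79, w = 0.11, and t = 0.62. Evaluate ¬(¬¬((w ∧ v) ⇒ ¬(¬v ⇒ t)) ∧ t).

0.38

w ∧ v = min(0.11, 0.79) = 0.11
¬v = 1 − 0.79 = 0.21
¬v ⇒ t = min(1, 1 − 0.21 + 0.62) = min(1, 1.41) = 1.00
¬(¬v ⇒ t) = 1 − 1.00 = 0.00
(w ∧ v) ⇒ ¬(¬v ⇒ t) = min(1, 1 − 0.11 + 0.00) = min(1, 0.89) = 0.89
¬((w ∧ v) ⇒ ¬(¬v ⇒ t)) = 1 − 0.89 = 0.11
¬¬((w ∧ v) ⇒ ¬(¬v ⇒ t)) = 1 − 0.11 = 0.89
¬¬((w ∧ v) ⇒ ¬(¬v ⇒ t)) ∧ t = min(0.89, 0.62) = 0.62
¬(¬¬((w ∧ v) ⇒ ¬(¬v ⇒ t)) ∧ t) = 1 − 0.62 = 0.38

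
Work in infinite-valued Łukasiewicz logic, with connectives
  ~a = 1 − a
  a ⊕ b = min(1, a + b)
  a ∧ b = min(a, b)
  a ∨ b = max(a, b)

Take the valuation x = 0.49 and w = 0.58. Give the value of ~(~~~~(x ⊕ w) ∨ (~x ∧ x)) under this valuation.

x ⊕ w = min(1, 0.49 + 0.58) = min(1, 1.07) = 1.00
~(x ⊕ w) = 1 − 1.00 = 0.00
~~(x ⊕ w) = 1 − 0.00 = 1.00
~~~(x ⊕ w) = 1 − 1.00 = 0.00
~~~~(x ⊕ w) = 1 − 0.00 = 1.00
~x = 1 − 0.49 = 0.51
~x ∧ x = min(0.51, 0.49) = 0.49
~~~~(x ⊕ w) ∨ (~x ∧ x) = max(1.00, 0.49) = 1.00
~(~~~~(x ⊕ w) ∨ (~x ∧ x)) = 1 − 1.00 = 0.00

0.00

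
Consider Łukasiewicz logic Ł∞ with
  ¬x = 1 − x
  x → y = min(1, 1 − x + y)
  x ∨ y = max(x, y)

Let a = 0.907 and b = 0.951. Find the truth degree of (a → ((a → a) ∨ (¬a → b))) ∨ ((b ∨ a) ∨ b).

1.000

a → a = min(1, 1 − 0.907 + 0.907) = min(1, 1.000) = 1.000
¬a = 1 − 0.907 = 0.093
¬a → b = min(1, 1 − 0.093 + 0.951) = min(1, 1.858) = 1.000
(a → a) ∨ (¬a → b) = max(1.000, 1.000) = 1.000
a → ((a → a) ∨ (¬a → b)) = min(1, 1 − 0.907 + 1.000) = min(1, 1.093) = 1.000
b ∨ a = max(0.951, 0.907) = 0.951
(b ∨ a) ∨ b = max(0.951, 0.951) = 0.951
(a → ((a → a) ∨ (¬a → b))) ∨ ((b ∨ a) ∨ b) = max(1.000, 0.951) = 1.000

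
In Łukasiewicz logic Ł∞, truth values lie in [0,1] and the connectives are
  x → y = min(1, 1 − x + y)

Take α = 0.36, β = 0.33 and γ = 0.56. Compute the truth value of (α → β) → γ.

0.59

α → β = min(1, 1 − 0.36 + 0.33) = min(1, 0.97) = 0.97
(α → β) → γ = min(1, 1 − 0.97 + 0.56) = min(1, 0.59) = 0.59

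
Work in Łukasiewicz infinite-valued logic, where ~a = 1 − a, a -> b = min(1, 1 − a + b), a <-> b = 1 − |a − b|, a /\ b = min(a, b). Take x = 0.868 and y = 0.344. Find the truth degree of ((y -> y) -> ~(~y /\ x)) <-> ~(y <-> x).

y -> y = min(1, 1 − 0.344 + 0.344) = min(1, 1.000) = 1.000
~y = 1 − 0.344 = 0.656
~y /\ x = min(0.656, 0.868) = 0.656
~(~y /\ x) = 1 − 0.656 = 0.344
(y -> y) -> ~(~y /\ x) = min(1, 1 − 1.000 + 0.344) = min(1, 0.344) = 0.344
y <-> x = 1 − |0.344 − 0.868| = 1 − 0.524 = 0.476
~(y <-> x) = 1 − 0.476 = 0.524
((y -> y) -> ~(~y /\ x)) <-> ~(y <-> x) = 1 − |0.344 − 0.524| = 1 − 0.180 = 0.820

0.820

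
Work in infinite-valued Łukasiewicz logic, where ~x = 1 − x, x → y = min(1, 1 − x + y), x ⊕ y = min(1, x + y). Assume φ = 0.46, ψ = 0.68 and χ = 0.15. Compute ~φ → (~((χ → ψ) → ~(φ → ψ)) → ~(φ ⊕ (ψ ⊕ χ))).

0.46

~φ = 1 − 0.46 = 0.54
χ → ψ = min(1, 1 − 0.15 + 0.68) = min(1, 1.53) = 1.00
φ → ψ = min(1, 1 − 0.46 + 0.68) = min(1, 1.22) = 1.00
~(φ → ψ) = 1 − 1.00 = 0.00
(χ → ψ) → ~(φ → ψ) = min(1, 1 − 1.00 + 0.00) = min(1, 0.00) = 0.00
~((χ → ψ) → ~(φ → ψ)) = 1 − 0.00 = 1.00
ψ ⊕ χ = min(1, 0.68 + 0.15) = min(1, 0.83) = 0.83
φ ⊕ (ψ ⊕ χ) = min(1, 0.46 + 0.83) = min(1, 1.29) = 1.00
~(φ ⊕ (ψ ⊕ χ)) = 1 − 1.00 = 0.00
~((χ → ψ) → ~(φ → ψ)) → ~(φ ⊕ (ψ ⊕ χ)) = min(1, 1 − 1.00 + 0.00) = min(1, 0.00) = 0.00
~φ → (~((χ → ψ) → ~(φ → ψ)) → ~(φ ⊕ (ψ ⊕ χ))) = min(1, 1 − 0.54 + 0.00) = min(1, 0.46) = 0.46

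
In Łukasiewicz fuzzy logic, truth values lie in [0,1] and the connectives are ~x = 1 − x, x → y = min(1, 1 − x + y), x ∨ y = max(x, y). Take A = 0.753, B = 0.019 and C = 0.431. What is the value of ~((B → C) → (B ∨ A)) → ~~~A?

B → C = min(1, 1 − 0.019 + 0.431) = min(1, 1.412) = 1.000
B ∨ A = max(0.019, 0.753) = 0.753
(B → C) → (B ∨ A) = min(1, 1 − 1.000 + 0.753) = min(1, 0.753) = 0.753
~((B → C) → (B ∨ A)) = 1 − 0.753 = 0.247
~A = 1 − 0.753 = 0.247
~~A = 1 − 0.247 = 0.753
~~~A = 1 − 0.753 = 0.247
~((B → C) → (B ∨ A)) → ~~~A = min(1, 1 − 0.247 + 0.247) = min(1, 1.000) = 1.000

1.000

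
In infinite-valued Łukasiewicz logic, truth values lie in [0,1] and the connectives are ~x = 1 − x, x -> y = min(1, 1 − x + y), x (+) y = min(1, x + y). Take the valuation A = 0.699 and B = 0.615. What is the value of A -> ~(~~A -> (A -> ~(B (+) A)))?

0.699

~A = 1 − 0.699 = 0.301
~~A = 1 − 0.301 = 0.699
B (+) A = min(1, 0.615 + 0.699) = min(1, 1.314) = 1.000
~(B (+) A) = 1 − 1.000 = 0.000
A -> ~(B (+) A) = min(1, 1 − 0.699 + 0.000) = min(1, 0.301) = 0.301
~~A -> (A -> ~(B (+) A)) = min(1, 1 − 0.699 + 0.301) = min(1, 0.602) = 0.602
~(~~A -> (A -> ~(B (+) A))) = 1 − 0.602 = 0.398
A -> ~(~~A -> (A -> ~(B (+) A))) = min(1, 1 − 0.699 + 0.398) = min(1, 0.699) = 0.699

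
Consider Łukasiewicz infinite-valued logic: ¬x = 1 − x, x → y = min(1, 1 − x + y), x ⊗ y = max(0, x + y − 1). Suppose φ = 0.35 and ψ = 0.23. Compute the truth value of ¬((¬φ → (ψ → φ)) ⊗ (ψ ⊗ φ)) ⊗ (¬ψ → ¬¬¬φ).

¬φ = 1 − 0.35 = 0.65
ψ → φ = min(1, 1 − 0.23 + 0.35) = min(1, 1.12) = 1.00
¬φ → (ψ → φ) = min(1, 1 − 0.65 + 1.00) = min(1, 1.35) = 1.00
ψ ⊗ φ = max(0, 0.23 + 0.35 − 1) = max(0, -0.42) = 0.00
(¬φ → (ψ → φ)) ⊗ (ψ ⊗ φ) = max(0, 1.00 + 0.00 − 1) = max(0, 0.00) = 0.00
¬((¬φ → (ψ → φ)) ⊗ (ψ ⊗ φ)) = 1 − 0.00 = 1.00
¬ψ = 1 − 0.23 = 0.77
¬¬φ = 1 − 0.65 = 0.35
¬¬¬φ = 1 − 0.35 = 0.65
¬ψ → ¬¬¬φ = min(1, 1 − 0.77 + 0.65) = min(1, 0.88) = 0.88
¬((¬φ → (ψ → φ)) ⊗ (ψ ⊗ φ)) ⊗ (¬ψ → ¬¬¬φ) = max(0, 1.00 + 0.88 − 1) = max(0, 0.88) = 0.88

0.88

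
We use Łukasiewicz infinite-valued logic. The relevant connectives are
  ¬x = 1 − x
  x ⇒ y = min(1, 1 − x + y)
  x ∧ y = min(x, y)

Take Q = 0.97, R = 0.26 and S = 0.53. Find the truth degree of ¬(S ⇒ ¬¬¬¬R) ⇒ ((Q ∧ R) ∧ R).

0.99

¬R = 1 − 0.26 = 0.74
¬¬R = 1 − 0.74 = 0.26
¬¬¬R = 1 − 0.26 = 0.74
¬¬¬¬R = 1 − 0.74 = 0.26
S ⇒ ¬¬¬¬R = min(1, 1 − 0.53 + 0.26) = min(1, 0.73) = 0.73
¬(S ⇒ ¬¬¬¬R) = 1 − 0.73 = 0.27
Q ∧ R = min(0.97, 0.26) = 0.26
(Q ∧ R) ∧ R = min(0.26, 0.26) = 0.26
¬(S ⇒ ¬¬¬¬R) ⇒ ((Q ∧ R) ∧ R) = min(1, 1 − 0.27 + 0.26) = min(1, 0.99) = 0.99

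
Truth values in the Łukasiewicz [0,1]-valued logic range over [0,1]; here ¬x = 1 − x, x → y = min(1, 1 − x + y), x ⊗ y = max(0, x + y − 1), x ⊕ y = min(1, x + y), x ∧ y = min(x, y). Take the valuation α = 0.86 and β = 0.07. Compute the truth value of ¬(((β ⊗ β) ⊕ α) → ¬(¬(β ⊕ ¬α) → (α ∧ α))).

β ⊗ β = max(0, 0.07 + 0.07 − 1) = max(0, -0.86) = 0.00
(β ⊗ β) ⊕ α = min(1, 0.00 + 0.86) = min(1, 0.86) = 0.86
¬α = 1 − 0.86 = 0.14
β ⊕ ¬α = min(1, 0.07 + 0.14) = min(1, 0.21) = 0.21
¬(β ⊕ ¬α) = 1 − 0.21 = 0.79
α ∧ α = min(0.86, 0.86) = 0.86
¬(β ⊕ ¬α) → (α ∧ α) = min(1, 1 − 0.79 + 0.86) = min(1, 1.07) = 1.00
¬(¬(β ⊕ ¬α) → (α ∧ α)) = 1 − 1.00 = 0.00
((β ⊗ β) ⊕ α) → ¬(¬(β ⊕ ¬α) → (α ∧ α)) = min(1, 1 − 0.86 + 0.00) = min(1, 0.14) = 0.14
¬(((β ⊗ β) ⊕ α) → ¬(¬(β ⊕ ¬α) → (α ∧ α))) = 1 − 0.14 = 0.86

0.86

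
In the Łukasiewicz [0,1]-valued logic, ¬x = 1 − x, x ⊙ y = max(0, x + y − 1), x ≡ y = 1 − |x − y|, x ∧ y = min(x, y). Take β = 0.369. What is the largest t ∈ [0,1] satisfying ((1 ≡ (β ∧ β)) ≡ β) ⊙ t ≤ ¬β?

β ∧ β = min(0.369, 0.369) = 0.369
1 ≡ (β ∧ β) = 1 − |1.000 − 0.369| = 1 − 0.631 = 0.369
(1 ≡ (β ∧ β)) ≡ β = 1 − |0.369 − 0.369| = 1 − 0.000 = 1.000
So the left factor is (1 ≡ (β ∧ β)) ≡ β = 1.000.
¬β = 1 − 0.369 = 0.631
So the right-hand bound is ¬β = 0.631.
The residuum of the Łukasiewicz t-norm gives the supremum: min(1, 1 − 1.000 + 0.631).
1 − 1.000 + 0.631 = 0.631, so t = min(1, 0.631) = 0.631.
Check: 1.000 ⊙ 0.631 = max(0, 0.631) = 0.631 ≤ 0.631.

0.631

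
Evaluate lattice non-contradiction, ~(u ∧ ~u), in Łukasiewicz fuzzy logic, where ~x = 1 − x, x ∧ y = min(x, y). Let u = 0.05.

~u = 1 − 0.05 = 0.95
u ∧ ~u = min(0.05, 0.95) = 0.05
~(u ∧ ~u) = 1 − 0.05 = 0.95
(The value 0.95 < 1 shows this instance is not satisfied; not a Ł∞-tautology — its value is 1 − min(a, 1−a).)

0.95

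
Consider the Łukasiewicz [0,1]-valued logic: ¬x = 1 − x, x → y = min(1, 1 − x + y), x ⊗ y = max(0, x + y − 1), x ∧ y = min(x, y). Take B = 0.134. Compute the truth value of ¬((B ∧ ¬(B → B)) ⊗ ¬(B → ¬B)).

B → B = min(1, 1 − 0.134 + 0.134) = min(1, 1.000) = 1.000
¬(B → B) = 1 − 1.000 = 0.000
B ∧ ¬(B → B) = min(0.134, 0.000) = 0.000
¬B = 1 − 0.134 = 0.866
B → ¬B = min(1, 1 − 0.134 + 0.866) = min(1, 1.732) = 1.000
¬(B → ¬B) = 1 − 1.000 = 0.000
(B ∧ ¬(B → B)) ⊗ ¬(B → ¬B) = max(0, 0.000 + 0.000 − 1) = max(0, -1.000) = 0.000
¬((B ∧ ¬(B → B)) ⊗ ¬(B → ¬B)) = 1 − 0.000 = 1.000

1.000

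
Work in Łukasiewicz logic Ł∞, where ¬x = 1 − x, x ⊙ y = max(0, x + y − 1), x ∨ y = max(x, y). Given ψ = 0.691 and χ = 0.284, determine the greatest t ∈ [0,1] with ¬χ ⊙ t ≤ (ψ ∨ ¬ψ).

¬χ = 1 − 0.284 = 0.716
So the left factor is ¬χ = 0.716.
¬ψ = 1 − 0.691 = 0.309
ψ ∨ ¬ψ = max(0.691, 0.309) = 0.691
So the right-hand bound is ψ ∨ ¬ψ = 0.691.
The residuum of the Łukasiewicz t-norm gives the supremum: min(1, 1 − 0.716 + 0.691).
1 − 0.716 + 0.691 = 0.975, so t = min(1, 0.975) = 0.975.
Check: 0.716 ⊙ 0.975 = max(0, 0.691) = 0.691 ≤ 0.691.

0.975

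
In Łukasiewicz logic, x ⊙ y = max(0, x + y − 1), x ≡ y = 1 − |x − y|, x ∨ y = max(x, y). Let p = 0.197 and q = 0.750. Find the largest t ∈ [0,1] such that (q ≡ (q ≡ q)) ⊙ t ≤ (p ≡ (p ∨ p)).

1.000

q ≡ q = 1 − |0.750 − 0.750| = 1 − 0.000 = 1.000
q ≡ (q ≡ q) = 1 − |0.750 − 1.000| = 1 − 0.250 = 0.750
So the left factor is q ≡ (q ≡ q) = 0.750.
p ∨ p = max(0.197, 0.197) = 0.197
p ≡ (p ∨ p) = 1 − |0.197 − 0.197| = 1 − 0.000 = 1.000
So the right-hand bound is p ≡ (p ∨ p) = 1.000.
The residuum of the Łukasiewicz t-norm gives the supremum: min(1, 1 − 0.750 + 1.000).
1 − 0.750 + 1.000 = 1.250, so t = min(1, 1.250) = 1.000.
Check: 0.750 ⊙ 1.000 = max(0, 0.750) = 0.750 ≤ 1.000.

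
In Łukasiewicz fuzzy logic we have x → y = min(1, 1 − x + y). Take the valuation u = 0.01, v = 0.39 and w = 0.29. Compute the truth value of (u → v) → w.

0.29

u → v = min(1, 1 − 0.01 + 0.39) = min(1, 1.38) = 1.00
(u → v) → w = min(1, 1 − 1.00 + 0.29) = min(1, 0.29) = 0.29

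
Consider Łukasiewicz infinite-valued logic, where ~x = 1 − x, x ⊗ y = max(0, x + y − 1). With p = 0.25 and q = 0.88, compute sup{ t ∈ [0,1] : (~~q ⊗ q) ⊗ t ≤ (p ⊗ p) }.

~q = 1 − 0.88 = 0.12
~~q = 1 − 0.12 = 0.88
~~q ⊗ q = max(0, 0.88 + 0.88 − 1) = max(0, 0.76) = 0.76
So the left factor is ~~q ⊗ q = 0.76.
p ⊗ p = max(0, 0.25 + 0.25 − 1) = max(0, -0.50) = 0.00
So the right-hand bound is p ⊗ p = 0.00.
The residuum of the Łukasiewicz t-norm gives the supremum: min(1, 1 − 0.76 + 0.00).
1 − 0.76 + 0.00 = 0.24, so t = min(1, 0.24) = 0.24.
Check: 0.76 ⊗ 0.24 = max(0, 0.00) = 0.00 ≤ 0.00.

0.24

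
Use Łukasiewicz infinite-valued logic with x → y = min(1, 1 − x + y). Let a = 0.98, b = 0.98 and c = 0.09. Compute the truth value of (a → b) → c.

0.09

a → b = min(1, 1 − 0.98 + 0.98) = min(1, 1.00) = 1.00
(a → b) → c = min(1, 1 − 1.00 + 0.09) = min(1, 0.09) = 0.09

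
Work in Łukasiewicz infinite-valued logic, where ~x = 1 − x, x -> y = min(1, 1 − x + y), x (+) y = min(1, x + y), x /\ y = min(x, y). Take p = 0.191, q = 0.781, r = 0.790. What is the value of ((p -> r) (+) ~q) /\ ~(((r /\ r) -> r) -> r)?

0.210

p -> r = min(1, 1 − 0.191 + 0.790) = min(1, 1.599) = 1.000
~q = 1 − 0.781 = 0.219
(p -> r) (+) ~q = min(1, 1.000 + 0.219) = min(1, 1.219) = 1.000
r /\ r = min(0.790, 0.790) = 0.790
(r /\ r) -> r = min(1, 1 − 0.790 + 0.790) = min(1, 1.000) = 1.000
((r /\ r) -> r) -> r = min(1, 1 − 1.000 + 0.790) = min(1, 0.790) = 0.790
~(((r /\ r) -> r) -> r) = 1 − 0.790 = 0.210
((p -> r) (+) ~q) /\ ~(((r /\ r) -> r) -> r) = min(1.000, 0.210) = 0.210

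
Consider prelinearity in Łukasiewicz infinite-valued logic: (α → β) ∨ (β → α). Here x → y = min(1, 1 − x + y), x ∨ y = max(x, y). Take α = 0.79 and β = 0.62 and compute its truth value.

α → β = min(1, 1 − 0.79 + 0.62) = min(1, 0.83) = 0.83
β → α = min(1, 1 − 0.62 + 0.79) = min(1, 1.17) = 1.00
(α → β) ∨ (β → α) = max(0.83, 1.00) = 1.00
(As expected: a Ł∞-tautology — holds in every MV-chain.)

1.00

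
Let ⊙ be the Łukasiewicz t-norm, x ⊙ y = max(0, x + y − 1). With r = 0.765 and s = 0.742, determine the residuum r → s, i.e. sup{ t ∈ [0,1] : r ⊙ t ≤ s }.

0.977

The residuum of the Łukasiewicz t-norm gives the supremum: min(1, 1 − 0.765 + 0.742).
1 − 0.765 + 0.742 = 0.977, so t = min(1, 0.977) = 0.977.
Check: 0.765 ⊙ 0.977 = max(0, 0.742) = 0.742 ≤ 0.742.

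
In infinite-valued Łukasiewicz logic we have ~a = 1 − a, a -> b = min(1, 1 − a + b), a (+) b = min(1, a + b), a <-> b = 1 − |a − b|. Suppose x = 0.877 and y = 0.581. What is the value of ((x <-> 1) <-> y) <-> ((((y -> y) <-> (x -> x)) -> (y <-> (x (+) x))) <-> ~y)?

0.866

x <-> 1 = 1 − |0.877 − 1.000| = 1 − 0.123 = 0.877
(x <-> 1) <-> y = 1 − |0.877 − 0.581| = 1 − 0.296 = 0.704
y -> y = min(1, 1 − 0.581 + 0.581) = min(1, 1.000) = 1.000
x -> x = min(1, 1 − 0.877 + 0.877) = min(1, 1.000) = 1.000
(y -> y) <-> (x -> x) = 1 − |1.000 − 1.000| = 1 − 0.000 = 1.000
x (+) x = min(1, 0.877 + 0.877) = min(1, 1.754) = 1.000
y <-> (x (+) x) = 1 − |0.581 − 1.000| = 1 − 0.419 = 0.581
((y -> y) <-> (x -> x)) -> (y <-> (x (+) x)) = min(1, 1 − 1.000 + 0.581) = min(1, 0.581) = 0.581
~y = 1 − 0.581 = 0.419
(((y -> y) <-> (x -> x)) -> (y <-> (x (+) x))) <-> ~y = 1 − |0.581 − 0.419| = 1 − 0.162 = 0.838
((x <-> 1) <-> y) <-> ((((y -> y) <-> (x -> x)) -> (y <-> (x (+) x))) <-> ~y) = 1 − |0.704 − 0.838| = 1 − 0.134 = 0.866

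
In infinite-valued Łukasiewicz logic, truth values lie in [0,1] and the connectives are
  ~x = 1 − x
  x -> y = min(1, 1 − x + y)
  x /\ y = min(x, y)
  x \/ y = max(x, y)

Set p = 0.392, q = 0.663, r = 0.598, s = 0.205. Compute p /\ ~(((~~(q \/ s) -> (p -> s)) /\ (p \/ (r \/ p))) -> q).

q \/ s = max(0.663, 0.205) = 0.663
~(q \/ s) = 1 − 0.663 = 0.337
~~(q \/ s) = 1 − 0.337 = 0.663
p -> s = min(1, 1 − 0.392 + 0.205) = min(1, 0.813) = 0.813
~~(q \/ s) -> (p -> s) = min(1, 1 − 0.663 + 0.813) = min(1, 1.150) = 1.000
r \/ p = max(0.598, 0.392) = 0.598
p \/ (r \/ p) = max(0.392, 0.598) = 0.598
(~~(q \/ s) -> (p -> s)) /\ (p \/ (r \/ p)) = min(1.000, 0.598) = 0.598
((~~(q \/ s) -> (p -> s)) /\ (p \/ (r \/ p))) -> q = min(1, 1 − 0.598 + 0.663) = min(1, 1.065) = 1.000
~(((~~(q \/ s) -> (p -> s)) /\ (p \/ (r \/ p))) -> q) = 1 − 1.000 = 0.000
p /\ ~(((~~(q \/ s) -> (p -> s)) /\ (p \/ (r \/ p))) -> q) = min(0.392, 0.000) = 0.000

0.000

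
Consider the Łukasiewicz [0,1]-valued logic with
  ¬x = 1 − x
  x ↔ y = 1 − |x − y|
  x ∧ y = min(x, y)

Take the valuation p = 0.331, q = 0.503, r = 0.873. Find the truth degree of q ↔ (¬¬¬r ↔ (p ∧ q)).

¬r = 1 − 0.873 = 0.127
¬¬r = 1 − 0.127 = 0.873
¬¬¬r = 1 − 0.873 = 0.127
p ∧ q = min(0.331, 0.503) = 0.331
¬¬¬r ↔ (p ∧ q) = 1 − |0.127 − 0.331| = 1 − 0.204 = 0.796
q ↔ (¬¬¬r ↔ (p ∧ q)) = 1 − |0.503 − 0.796| = 1 − 0.293 = 0.707

0.707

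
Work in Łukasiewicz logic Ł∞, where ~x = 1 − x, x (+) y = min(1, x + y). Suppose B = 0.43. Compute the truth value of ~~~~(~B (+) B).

1.00

~B = 1 − 0.43 = 0.57
~B (+) B = min(1, 0.57 + 0.43) = min(1, 1.00) = 1.00
~(~B (+) B) = 1 − 1.00 = 0.00
~~(~B (+) B) = 1 − 0.00 = 1.00
~~~(~B (+) B) = 1 − 1.00 = 0.00
~~~~(~B (+) B) = 1 − 0.00 = 1.00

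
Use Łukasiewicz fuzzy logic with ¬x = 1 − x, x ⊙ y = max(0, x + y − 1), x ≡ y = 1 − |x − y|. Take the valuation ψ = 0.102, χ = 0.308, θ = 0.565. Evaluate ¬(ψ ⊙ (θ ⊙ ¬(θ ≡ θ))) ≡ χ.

θ ≡ θ = 1 − |0.565 − 0.565| = 1 − 0.000 = 1.000
¬(θ ≡ θ) = 1 − 1.000 = 0.000
θ ⊙ ¬(θ ≡ θ) = max(0, 0.565 + 0.000 − 1) = max(0, -0.435) = 0.000
ψ ⊙ (θ ⊙ ¬(θ ≡ θ)) = max(0, 0.102 + 0.000 − 1) = max(0, -0.898) = 0.000
¬(ψ ⊙ (θ ⊙ ¬(θ ≡ θ))) = 1 − 0.000 = 1.000
¬(ψ ⊙ (θ ⊙ ¬(θ ≡ θ))) ≡ χ = 1 − |1.000 − 0.308| = 1 − 0.692 = 0.308

0.308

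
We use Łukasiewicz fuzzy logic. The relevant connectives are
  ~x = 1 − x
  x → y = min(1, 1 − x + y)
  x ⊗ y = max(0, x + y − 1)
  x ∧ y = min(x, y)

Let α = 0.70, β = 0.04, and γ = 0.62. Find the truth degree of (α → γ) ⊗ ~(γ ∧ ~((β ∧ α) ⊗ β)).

0.30

α → γ = min(1, 1 − 0.70 + 0.62) = min(1, 0.92) = 0.92
β ∧ α = min(0.04, 0.70) = 0.04
(β ∧ α) ⊗ β = max(0, 0.04 + 0.04 − 1) = max(0, -0.92) = 0.00
~((β ∧ α) ⊗ β) = 1 − 0.00 = 1.00
γ ∧ ~((β ∧ α) ⊗ β) = min(0.62, 1.00) = 0.62
~(γ ∧ ~((β ∧ α) ⊗ β)) = 1 − 0.62 = 0.38
(α → γ) ⊗ ~(γ ∧ ~((β ∧ α) ⊗ β)) = max(0, 0.92 + 0.38 − 1) = max(0, 0.30) = 0.30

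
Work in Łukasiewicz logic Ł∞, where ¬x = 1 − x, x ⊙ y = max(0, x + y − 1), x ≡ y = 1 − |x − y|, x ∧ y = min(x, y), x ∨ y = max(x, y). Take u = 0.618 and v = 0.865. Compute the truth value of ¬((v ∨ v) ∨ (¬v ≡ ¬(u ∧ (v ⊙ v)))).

v ∨ v = max(0.865, 0.865) = 0.865
¬v = 1 − 0.865 = 0.135
v ⊙ v = max(0, 0.865 + 0.865 − 1) = max(0, 0.730) = 0.730
u ∧ (v ⊙ v) = min(0.618, 0.730) = 0.618
¬(u ∧ (v ⊙ v)) = 1 − 0.618 = 0.382
¬v ≡ ¬(u ∧ (v ⊙ v)) = 1 − |0.135 − 0.382| = 1 − 0.247 = 0.753
(v ∨ v) ∨ (¬v ≡ ¬(u ∧ (v ⊙ v))) = max(0.865, 0.753) = 0.865
¬((v ∨ v) ∨ (¬v ≡ ¬(u ∧ (v ⊙ v)))) = 1 − 0.865 = 0.135

0.135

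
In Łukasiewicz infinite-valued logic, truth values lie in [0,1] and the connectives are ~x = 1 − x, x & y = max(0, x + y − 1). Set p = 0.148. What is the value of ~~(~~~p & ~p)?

~p = 1 − 0.148 = 0.852
~~p = 1 − 0.852 = 0.148
~~~p = 1 − 0.148 = 0.852
~~~p & ~p = max(0, 0.852 + 0.852 − 1) = max(0, 0.704) = 0.704
~(~~~p & ~p) = 1 − 0.704 = 0.296
~~(~~~p & ~p) = 1 − 0.296 = 0.704

0.704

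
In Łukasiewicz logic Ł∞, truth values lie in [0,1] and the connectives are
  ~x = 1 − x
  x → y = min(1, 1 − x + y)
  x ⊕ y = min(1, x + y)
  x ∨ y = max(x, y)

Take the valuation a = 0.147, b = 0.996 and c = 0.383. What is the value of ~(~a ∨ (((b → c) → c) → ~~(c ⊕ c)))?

0.147

~a = 1 − 0.147 = 0.853
b → c = min(1, 1 − 0.996 + 0.383) = min(1, 0.387) = 0.387
(b → c) → c = min(1, 1 − 0.387 + 0.383) = min(1, 0.996) = 0.996
c ⊕ c = min(1, 0.383 + 0.383) = min(1, 0.766) = 0.766
~(c ⊕ c) = 1 − 0.766 = 0.234
~~(c ⊕ c) = 1 − 0.234 = 0.766
((b → c) → c) → ~~(c ⊕ c) = min(1, 1 − 0.996 + 0.766) = min(1, 0.770) = 0.770
~a ∨ (((b → c) → c) → ~~(c ⊕ c)) = max(0.853, 0.770) = 0.853
~(~a ∨ (((b → c) → c) → ~~(c ⊕ c))) = 1 − 0.853 = 0.147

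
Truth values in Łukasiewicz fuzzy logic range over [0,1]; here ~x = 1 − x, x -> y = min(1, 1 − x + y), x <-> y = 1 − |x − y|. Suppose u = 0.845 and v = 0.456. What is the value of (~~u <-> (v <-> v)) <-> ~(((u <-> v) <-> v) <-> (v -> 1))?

0.310

~u = 1 − 0.845 = 0.155
~~u = 1 − 0.155 = 0.845
v <-> v = 1 − |0.456 − 0.456| = 1 − 0.000 = 1.000
~~u <-> (v <-> v) = 1 − |0.845 − 1.000| = 1 − 0.155 = 0.845
u <-> v = 1 − |0.845 − 0.456| = 1 − 0.389 = 0.611
(u <-> v) <-> v = 1 − |0.611 − 0.456| = 1 − 0.155 = 0.845
v -> 1 = min(1, 1 − 0.456 + 1.000) = min(1, 1.544) = 1.000
((u <-> v) <-> v) <-> (v -> 1) = 1 − |0.845 − 1.000| = 1 − 0.155 = 0.845
~(((u <-> v) <-> v) <-> (v -> 1)) = 1 − 0.845 = 0.155
(~~u <-> (v <-> v)) <-> ~(((u <-> v) <-> v) <-> (v -> 1)) = 1 − |0.845 − 0.155| = 1 − 0.690 = 0.310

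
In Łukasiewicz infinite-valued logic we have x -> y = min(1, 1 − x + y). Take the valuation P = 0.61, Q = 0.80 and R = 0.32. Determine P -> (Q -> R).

Q -> R = min(1, 1 − 0.80 + 0.32) = min(1, 0.52) = 0.52
P -> (Q -> R) = min(1, 1 − 0.61 + 0.52) = min(1, 0.91) = 0.91

0.91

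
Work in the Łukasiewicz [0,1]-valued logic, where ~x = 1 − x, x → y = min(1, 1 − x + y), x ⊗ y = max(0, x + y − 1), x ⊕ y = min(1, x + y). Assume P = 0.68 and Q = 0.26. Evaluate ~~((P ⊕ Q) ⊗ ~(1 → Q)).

0.68

P ⊕ Q = min(1, 0.68 + 0.26) = min(1, 0.94) = 0.94
1 → Q = min(1, 1 − 1.00 + 0.26) = min(1, 0.26) = 0.26
~(1 → Q) = 1 − 0.26 = 0.74
(P ⊕ Q) ⊗ ~(1 → Q) = max(0, 0.94 + 0.74 − 1) = max(0, 0.68) = 0.68
~((P ⊕ Q) ⊗ ~(1 → Q)) = 1 − 0.68 = 0.32
~~((P ⊕ Q) ⊗ ~(1 → Q)) = 1 − 0.32 = 0.68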